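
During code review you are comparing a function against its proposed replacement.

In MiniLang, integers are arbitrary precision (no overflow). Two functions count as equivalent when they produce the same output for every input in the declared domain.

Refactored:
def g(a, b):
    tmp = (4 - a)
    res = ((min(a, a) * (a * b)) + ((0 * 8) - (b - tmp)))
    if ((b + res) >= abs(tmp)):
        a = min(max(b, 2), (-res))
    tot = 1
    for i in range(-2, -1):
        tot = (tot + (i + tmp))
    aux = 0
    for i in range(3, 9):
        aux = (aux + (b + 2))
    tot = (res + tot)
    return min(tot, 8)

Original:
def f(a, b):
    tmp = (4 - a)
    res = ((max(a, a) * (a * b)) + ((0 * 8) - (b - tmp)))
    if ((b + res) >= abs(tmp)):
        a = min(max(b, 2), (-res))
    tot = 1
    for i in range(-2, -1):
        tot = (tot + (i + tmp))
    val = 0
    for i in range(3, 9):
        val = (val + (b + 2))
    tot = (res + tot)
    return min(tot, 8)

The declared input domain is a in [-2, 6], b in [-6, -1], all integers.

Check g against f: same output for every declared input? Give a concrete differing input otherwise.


Equivalent. The suspicious edit (`max(a, a)` became `min(a, a)`) never changes the result for any input inside the declared domain.
Every one of the 54 inputs gives matching results.
As a probe, take a=0, b=-3: f runs tmp = 4; res = 7; ((b + res) >= abs(tmp)) -> true; a = -7; tot = 1; [i=-2]; tot = 3; val = 0; [i=3]; val = -1; [i=4]; val = -2; [i=5]; val = -3; [i=6]; val = -4; [i=7]; val = -5; [i=8]; val = -6; tot = 10; return 8; g runs tmp = 4; res = 7; ((b + res) >= abs(tmp)) -> true; a = -7; tot = 1; [i=-2]; tot = 3; aux = 0; [i=3]; aux = -1; [i=4]; aux = -2; [i=5]; aux = -3; [i=6]; aux = -4; [i=7]; aux = -5; [i=8]; aux = -6; tot = 10; return 8; both end at 8.
verdict: equivalent


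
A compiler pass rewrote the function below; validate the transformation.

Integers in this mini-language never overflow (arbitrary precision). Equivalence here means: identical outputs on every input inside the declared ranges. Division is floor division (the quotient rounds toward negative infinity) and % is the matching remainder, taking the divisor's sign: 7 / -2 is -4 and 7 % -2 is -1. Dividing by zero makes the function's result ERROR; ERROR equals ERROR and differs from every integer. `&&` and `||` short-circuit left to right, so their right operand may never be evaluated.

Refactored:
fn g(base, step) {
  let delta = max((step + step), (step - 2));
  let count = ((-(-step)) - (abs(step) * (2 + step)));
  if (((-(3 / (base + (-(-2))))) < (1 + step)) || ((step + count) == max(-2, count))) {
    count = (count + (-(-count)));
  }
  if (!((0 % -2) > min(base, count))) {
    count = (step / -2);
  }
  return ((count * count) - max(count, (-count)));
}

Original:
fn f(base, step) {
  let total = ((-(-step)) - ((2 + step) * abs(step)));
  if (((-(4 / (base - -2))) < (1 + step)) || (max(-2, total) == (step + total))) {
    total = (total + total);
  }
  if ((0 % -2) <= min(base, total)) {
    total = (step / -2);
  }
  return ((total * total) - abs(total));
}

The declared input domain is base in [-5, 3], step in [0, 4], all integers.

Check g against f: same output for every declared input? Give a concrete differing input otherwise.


Not equivalent: base=-5, step=1 separates them (2 vs 12).
f: total = -2; (((-(4 / (base - -2))) < (1 + step)) || (max(-2, total) == (step + total))) -> false; ((0 % -2) <= min(base, total)) -> false; return 2
g: delta = 2; count = -2; (((-(3 / (base + (-(-2))))) < (1 + step)) || ((step + count) == max(-2, count))) -> true; count = -4; (!((0 % -2) > min(base, count))) -> false; return 12
verdict: not equivalent; witness: base=-5, step=1


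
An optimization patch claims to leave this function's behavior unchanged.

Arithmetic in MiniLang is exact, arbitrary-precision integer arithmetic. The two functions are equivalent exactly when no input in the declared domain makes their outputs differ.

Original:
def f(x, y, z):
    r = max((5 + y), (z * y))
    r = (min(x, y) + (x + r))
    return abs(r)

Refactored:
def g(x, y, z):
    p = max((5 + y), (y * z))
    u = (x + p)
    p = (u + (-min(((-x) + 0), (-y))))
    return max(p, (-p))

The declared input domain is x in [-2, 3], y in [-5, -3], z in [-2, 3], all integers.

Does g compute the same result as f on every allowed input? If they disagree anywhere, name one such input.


Not equivalent: x=-2, y=-5, z=-2 separates them (3 vs 6).
f: r becomes 10; next r becomes 3; next final value 3
g: p becomes 10; next u becomes 8; next p becomes 6; next final value 6
verdict: not equivalent; witness: x=-2, y=-5, z=-2


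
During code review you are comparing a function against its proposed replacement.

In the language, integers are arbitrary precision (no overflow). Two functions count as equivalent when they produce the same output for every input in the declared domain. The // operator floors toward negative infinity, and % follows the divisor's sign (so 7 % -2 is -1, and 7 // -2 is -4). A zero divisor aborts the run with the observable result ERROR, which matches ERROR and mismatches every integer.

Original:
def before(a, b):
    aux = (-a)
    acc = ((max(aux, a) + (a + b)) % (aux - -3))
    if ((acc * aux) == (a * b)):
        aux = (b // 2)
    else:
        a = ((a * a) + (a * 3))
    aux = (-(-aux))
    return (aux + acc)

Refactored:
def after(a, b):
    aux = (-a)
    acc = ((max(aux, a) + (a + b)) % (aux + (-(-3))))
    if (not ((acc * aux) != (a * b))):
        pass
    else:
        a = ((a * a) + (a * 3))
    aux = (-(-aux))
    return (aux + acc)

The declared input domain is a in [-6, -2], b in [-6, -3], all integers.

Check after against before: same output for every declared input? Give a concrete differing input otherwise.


Take a=-5, b=-4.
before: aux = 5; acc = 4; ((acc * aux) == (a * b)) -> true; aux = -2; aux = -2; return 2
after: aux = 5; acc = 4; (not ((acc * aux) != (a * b))) -> true; aux = 5; return 9
2 vs 9 — the two versions disagree here.
verdict: not equivalent; witness: a=-5, b=-4


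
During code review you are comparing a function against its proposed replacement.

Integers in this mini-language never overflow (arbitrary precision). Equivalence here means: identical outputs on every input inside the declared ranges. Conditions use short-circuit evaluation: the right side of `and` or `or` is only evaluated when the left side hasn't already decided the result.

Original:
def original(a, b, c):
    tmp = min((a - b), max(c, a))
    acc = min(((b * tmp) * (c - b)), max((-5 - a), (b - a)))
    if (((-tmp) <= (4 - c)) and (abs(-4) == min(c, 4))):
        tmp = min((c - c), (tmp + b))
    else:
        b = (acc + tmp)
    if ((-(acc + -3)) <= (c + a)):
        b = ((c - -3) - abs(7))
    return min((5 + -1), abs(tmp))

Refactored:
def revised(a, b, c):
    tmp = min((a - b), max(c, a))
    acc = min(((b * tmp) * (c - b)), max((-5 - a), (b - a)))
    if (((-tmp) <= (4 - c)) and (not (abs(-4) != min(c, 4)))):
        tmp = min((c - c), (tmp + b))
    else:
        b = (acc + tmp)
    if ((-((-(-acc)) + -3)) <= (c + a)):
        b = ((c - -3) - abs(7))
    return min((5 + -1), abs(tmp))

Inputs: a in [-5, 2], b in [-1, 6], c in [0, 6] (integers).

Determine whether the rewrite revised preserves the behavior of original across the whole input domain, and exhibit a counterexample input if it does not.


The two are interchangeable: comparison usage differs; also boolean connective usage differs, and every declared input agrees.
One worked example (a=-3, b=3, c=5) — original: tmp becomes -6; next acc becomes -36; next (((-tmp) <= (4 - c)) and (abs(-4) == min(c, 4))) evaluates to false; next b becomes -42; next ((-(acc + -3)) <= (c + a)) evaluates to false; next final value 4; revised: tmp becomes -6; next acc becomes -36; next (((-tmp) <= (4 - c)) and (not (abs(-4) != min(c, 4)))) evaluates to false; next b becomes -42; next ((-((-(-acc)) + -3)) <= (c + a)) evaluates to false; next final value 4; agreement on 4.
An exhaustive pass over the 448 declared inputs shows identical outputs.
verdict: equivalent


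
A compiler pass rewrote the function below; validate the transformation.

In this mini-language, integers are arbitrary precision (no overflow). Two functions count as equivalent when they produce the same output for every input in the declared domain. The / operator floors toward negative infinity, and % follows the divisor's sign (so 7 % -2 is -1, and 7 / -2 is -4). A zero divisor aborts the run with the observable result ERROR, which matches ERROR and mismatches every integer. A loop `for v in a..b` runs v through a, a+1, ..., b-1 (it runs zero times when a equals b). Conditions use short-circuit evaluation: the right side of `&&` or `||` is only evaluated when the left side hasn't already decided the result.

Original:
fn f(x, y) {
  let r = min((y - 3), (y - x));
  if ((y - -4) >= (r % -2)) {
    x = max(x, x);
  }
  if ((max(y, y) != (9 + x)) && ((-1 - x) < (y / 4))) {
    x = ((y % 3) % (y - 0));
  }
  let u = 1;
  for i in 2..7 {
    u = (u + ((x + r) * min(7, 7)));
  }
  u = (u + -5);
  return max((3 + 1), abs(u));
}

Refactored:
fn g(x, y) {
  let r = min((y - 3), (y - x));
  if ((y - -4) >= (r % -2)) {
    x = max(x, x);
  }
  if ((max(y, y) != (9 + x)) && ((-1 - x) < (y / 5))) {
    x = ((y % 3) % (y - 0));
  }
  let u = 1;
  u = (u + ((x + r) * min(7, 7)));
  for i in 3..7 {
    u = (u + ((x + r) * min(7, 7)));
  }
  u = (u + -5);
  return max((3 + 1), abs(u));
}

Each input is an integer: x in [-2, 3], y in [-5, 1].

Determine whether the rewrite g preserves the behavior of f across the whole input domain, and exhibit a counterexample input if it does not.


Not equivalent: x=1, y=-5 separates them (249 vs 424).
f: r becomes -8; next ((y - -4) >= (r % -2)) evaluates to false; next ((max(y, y) != (9 + x)) && ((-1 - x) < (y / 4))) evaluates to false; next u becomes 1; next at i=2:; next u becomes -48; next at i=3:; next u becomes -97; next at i=4:; next u becomes -146; next at i=5:; next u becomes -195; next at i=6:; next u becomes -244; next u becomes -249; next final value 249
g: r becomes -8; next ((y - -4) >= (r % -2)) evaluates to false; next ((max(y, y) != (9 + x)) && ((-1 - x) < (y / 5))) evaluates to true; next x becomes -4; next u becomes 1; next u becomes -83; next at i=3:; next u becomes -167; next at i=4:; next u becomes -251; next at i=5:; next u becomes -335; next at i=6:; next u becomes -419; next u becomes -424; next final value 424
verdict: not equivalent; witness: x=1, y=-5


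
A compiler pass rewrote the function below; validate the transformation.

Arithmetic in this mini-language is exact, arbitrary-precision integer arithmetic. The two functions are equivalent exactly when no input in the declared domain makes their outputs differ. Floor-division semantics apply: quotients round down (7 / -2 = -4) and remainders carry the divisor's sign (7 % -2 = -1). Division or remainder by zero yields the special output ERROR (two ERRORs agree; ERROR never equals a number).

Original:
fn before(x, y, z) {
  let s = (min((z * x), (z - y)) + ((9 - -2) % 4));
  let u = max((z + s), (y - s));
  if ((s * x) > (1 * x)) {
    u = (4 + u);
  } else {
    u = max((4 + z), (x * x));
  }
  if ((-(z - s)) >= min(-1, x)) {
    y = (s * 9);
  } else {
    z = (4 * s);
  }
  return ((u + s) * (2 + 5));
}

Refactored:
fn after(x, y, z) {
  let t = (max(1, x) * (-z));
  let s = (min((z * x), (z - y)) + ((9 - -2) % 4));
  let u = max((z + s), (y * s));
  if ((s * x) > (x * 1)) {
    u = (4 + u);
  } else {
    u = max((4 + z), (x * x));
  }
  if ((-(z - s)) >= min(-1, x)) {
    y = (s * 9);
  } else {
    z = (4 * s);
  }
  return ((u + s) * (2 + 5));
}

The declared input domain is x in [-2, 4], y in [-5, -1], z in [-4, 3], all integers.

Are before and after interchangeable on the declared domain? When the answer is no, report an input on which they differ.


Try x=-2, y=-5, z=2.
before: s := -1 | u := 1 | ((s * x) > (1 * x)): true | u := 5 | ((-(z - s)) >= min(-1, x)): false | z := -4 | result 28
after: t := -2 | s := -1 | u := 5 | ((s * x) > (x * 1)): true | u := 9 | ((-(z - s)) >= min(-1, x)): false | z := -4 | result 56
28 != 56, so the rewrite changes behavior.
verdict: not equivalent; witness: x=-2, y=-5, z=2


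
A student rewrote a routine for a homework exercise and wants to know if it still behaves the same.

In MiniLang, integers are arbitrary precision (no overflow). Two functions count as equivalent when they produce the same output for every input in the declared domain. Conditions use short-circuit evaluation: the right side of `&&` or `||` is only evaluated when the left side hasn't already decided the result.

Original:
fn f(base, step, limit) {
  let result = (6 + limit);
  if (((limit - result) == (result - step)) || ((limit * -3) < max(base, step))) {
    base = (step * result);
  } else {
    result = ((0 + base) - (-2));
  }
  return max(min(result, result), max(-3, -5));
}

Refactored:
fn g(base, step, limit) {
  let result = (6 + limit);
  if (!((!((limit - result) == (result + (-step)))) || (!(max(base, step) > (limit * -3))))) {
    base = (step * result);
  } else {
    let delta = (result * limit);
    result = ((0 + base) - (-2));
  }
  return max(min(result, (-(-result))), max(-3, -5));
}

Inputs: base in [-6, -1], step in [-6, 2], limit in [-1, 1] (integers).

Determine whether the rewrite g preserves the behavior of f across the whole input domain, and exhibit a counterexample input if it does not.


Consider the input base=-6, step=-2, limit=1.
f: result becomes 7; next (((limit - result) == (result - step)) || ((limit * -3) < max(base, step))) evaluates to true; next base becomes -14; next final value 7
g: result becomes 7; next (!((!((limit - result) == (result + (-step)))) || (!(max(base, step) > (limit * -3))))) evaluates to false; next delta becomes 7; next result becomes -4; next final value -3
7 != -3, so the rewrite changes behavior.
verdict: not equivalent; witness: base=-6, step=-2, limit=1


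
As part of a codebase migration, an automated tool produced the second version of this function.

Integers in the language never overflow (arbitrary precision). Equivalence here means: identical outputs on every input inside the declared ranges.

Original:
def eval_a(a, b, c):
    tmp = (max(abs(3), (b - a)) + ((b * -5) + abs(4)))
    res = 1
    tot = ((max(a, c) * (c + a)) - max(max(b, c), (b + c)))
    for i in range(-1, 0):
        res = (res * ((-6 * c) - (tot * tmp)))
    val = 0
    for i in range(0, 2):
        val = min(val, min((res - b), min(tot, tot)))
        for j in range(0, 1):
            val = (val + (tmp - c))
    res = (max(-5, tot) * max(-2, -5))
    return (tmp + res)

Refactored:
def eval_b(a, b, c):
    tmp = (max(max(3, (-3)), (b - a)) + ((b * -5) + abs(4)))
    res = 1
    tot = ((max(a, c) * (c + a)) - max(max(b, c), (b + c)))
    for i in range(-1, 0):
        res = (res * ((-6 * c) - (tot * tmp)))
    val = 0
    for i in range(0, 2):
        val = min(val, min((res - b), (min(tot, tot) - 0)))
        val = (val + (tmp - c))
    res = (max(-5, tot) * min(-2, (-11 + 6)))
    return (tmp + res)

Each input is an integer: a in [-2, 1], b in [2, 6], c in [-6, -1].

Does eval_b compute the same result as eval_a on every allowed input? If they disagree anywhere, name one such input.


Not equivalent: a=-2, b=2, c=-6 separates them (-30 vs -72).
eval_a: tmp becomes -2; next res becomes 1; next tot becomes 14; next at i=-1:; next res becomes 64; next val becomes 0; next at i=0:; next val becomes 0; next at j=0:; next val becomes 4; next at i=1:; next val becomes 4; next at j=0:; next val becomes 8; next res becomes -28; next final value -30
eval_b: tmp becomes -2; next res becomes 1; next tot becomes 14; next at i=-1:; next res becomes 64; next val becomes 0; next at i=0:; next val becomes 0; next val becomes 4; next at i=1:; next val becomes 4; next val becomes 8; next res becomes -70; next final value -72
verdict: not equivalent; witness: a=-2, b=2, c=-6


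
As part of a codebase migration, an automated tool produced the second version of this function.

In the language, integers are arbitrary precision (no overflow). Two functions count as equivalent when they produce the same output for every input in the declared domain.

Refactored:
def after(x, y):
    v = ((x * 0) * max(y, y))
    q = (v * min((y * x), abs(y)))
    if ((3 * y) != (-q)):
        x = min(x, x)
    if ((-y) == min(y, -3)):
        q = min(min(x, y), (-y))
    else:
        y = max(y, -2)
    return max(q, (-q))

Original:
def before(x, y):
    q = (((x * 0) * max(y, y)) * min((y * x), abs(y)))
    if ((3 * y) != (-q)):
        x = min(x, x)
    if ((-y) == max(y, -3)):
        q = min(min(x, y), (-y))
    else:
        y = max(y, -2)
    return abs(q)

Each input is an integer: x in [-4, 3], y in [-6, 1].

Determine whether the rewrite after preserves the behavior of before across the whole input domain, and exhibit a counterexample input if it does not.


Take x=-4, y=0.
before: q=0, then ((3 * y) != (-q)) is false, then ((-y) == max(y, -3)) is true, then q=-4, then returns 4
after: v=0, then q=0, then ((3 * y) != (-q)) is false, then ((-y) == min(y, -3)) is false, then y=0, then returns 0
4 vs 0 — the two versions disagree here.
verdict: not equivalent; witness: x=-4, y=0


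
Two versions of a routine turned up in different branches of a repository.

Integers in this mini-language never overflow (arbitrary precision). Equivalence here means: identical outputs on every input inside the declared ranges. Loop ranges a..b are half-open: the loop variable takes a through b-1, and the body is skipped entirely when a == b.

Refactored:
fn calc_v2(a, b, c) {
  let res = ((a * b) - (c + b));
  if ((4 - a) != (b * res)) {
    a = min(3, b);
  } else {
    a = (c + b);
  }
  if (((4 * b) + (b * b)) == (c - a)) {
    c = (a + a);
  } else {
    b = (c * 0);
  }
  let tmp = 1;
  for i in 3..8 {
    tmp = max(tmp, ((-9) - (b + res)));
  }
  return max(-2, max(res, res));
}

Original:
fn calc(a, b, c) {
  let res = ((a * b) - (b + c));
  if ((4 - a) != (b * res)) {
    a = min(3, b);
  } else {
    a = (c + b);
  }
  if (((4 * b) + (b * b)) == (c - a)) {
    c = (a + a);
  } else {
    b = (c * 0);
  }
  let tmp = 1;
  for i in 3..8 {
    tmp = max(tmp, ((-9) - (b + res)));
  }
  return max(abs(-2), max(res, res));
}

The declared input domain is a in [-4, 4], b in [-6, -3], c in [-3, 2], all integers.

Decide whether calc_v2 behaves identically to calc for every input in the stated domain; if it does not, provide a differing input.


At a=0, b=-3, c=2: calc gives 2, calc_v2 gives 1.
verdict: not equivalent; witness: a=0, b=-3, c=2


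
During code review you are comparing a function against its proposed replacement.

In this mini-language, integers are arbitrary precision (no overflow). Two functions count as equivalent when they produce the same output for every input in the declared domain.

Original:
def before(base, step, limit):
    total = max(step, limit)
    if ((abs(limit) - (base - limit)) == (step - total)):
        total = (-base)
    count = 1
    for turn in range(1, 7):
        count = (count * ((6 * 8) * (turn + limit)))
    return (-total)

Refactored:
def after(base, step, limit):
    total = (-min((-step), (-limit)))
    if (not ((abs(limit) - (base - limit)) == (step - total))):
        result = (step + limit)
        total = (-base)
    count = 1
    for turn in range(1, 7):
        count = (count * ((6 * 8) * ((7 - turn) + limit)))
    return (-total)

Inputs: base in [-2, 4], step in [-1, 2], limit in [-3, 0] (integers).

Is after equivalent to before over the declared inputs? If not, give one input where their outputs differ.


The rewrite breaks on base=-2, step=-1, limit=-3, where the results are 1 and -2.
before: total becomes -1; next ((abs(limit) - (base - limit)) == (step - total)) evaluates to false; next count becomes 1; next at turn=1:; next count becomes -96; next at turn=2:; next count becomes 4608; next at turn=3:; next count becomes 0; next at turn=4:; next count becomes 0; next at turn=5:; next count becomes 0; next at turn=6:; next count becomes 0; next final value 1
after: total becomes -1; next (not ((abs(limit) - (base - limit)) == (step - total))) evaluates to true; next result becomes -4; next total becomes 2; next count becomes 1; next at turn=1:; next count becomes 144; next at turn=2:; next count becomes 13824; next at turn=3:; next count becomes 663552; next at turn=4:; next count becomes 0; next at turn=5:; next count becomes 0; next at turn=6:; next count becomes 0; next final value -2
verdict: not equivalent; witness: base=-2, step=-1, limit=-3


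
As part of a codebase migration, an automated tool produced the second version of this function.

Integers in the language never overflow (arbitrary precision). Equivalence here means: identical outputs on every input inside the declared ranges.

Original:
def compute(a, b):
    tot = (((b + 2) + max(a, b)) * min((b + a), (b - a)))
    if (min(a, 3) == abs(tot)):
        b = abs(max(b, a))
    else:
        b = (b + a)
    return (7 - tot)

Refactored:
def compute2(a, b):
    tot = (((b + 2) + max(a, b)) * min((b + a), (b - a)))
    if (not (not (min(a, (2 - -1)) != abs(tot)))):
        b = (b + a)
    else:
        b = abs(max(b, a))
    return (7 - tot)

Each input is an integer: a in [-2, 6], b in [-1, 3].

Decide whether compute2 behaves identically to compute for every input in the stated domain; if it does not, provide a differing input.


Changes here: arithmetic usage differs, and constant usage differs, and comparison usage differs, and boolean connective usage differs; the full 45-point sweep finds no disagreement.
verdict: equivalent


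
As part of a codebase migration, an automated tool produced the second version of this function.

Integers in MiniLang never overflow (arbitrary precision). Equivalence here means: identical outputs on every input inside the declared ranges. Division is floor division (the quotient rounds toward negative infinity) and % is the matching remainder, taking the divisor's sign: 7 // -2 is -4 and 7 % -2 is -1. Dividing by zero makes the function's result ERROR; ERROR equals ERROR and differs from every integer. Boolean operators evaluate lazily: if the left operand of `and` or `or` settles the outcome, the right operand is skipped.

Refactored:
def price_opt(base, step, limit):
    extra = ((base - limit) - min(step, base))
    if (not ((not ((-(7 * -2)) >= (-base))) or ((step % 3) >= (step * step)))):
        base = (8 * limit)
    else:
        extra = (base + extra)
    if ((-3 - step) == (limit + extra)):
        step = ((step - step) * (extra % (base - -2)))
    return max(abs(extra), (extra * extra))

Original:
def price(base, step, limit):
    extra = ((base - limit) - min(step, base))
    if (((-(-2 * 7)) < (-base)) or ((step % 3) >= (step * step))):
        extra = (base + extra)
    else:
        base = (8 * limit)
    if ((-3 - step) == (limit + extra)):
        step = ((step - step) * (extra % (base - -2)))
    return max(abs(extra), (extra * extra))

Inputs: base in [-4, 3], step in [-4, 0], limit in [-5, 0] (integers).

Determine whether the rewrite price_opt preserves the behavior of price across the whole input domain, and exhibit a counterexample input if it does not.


This is a faithful refactor — boolean connective usage differs; and comparison usage differs, but the computed results match everywhere.
One worked example (base=2, step=-3, limit=-2) — price: extra = 7; (((-(-2 * 7)) < (-base)) or ((step % 3) >= (step * step))) -> false; base = -16; ((-3 - step) == (limit + extra)) -> false; return 49; price_opt: extra = 7; (not ((not ((-(7 * -2)) >= (-base))) or ((step % 3) >= (step * step)))) -> true; base = -16; ((-3 - step) == (limit + extra)) -> false; return 49; agreement on 49.
Across all 240 domain points the two functions coincide.
verdict: equivalent


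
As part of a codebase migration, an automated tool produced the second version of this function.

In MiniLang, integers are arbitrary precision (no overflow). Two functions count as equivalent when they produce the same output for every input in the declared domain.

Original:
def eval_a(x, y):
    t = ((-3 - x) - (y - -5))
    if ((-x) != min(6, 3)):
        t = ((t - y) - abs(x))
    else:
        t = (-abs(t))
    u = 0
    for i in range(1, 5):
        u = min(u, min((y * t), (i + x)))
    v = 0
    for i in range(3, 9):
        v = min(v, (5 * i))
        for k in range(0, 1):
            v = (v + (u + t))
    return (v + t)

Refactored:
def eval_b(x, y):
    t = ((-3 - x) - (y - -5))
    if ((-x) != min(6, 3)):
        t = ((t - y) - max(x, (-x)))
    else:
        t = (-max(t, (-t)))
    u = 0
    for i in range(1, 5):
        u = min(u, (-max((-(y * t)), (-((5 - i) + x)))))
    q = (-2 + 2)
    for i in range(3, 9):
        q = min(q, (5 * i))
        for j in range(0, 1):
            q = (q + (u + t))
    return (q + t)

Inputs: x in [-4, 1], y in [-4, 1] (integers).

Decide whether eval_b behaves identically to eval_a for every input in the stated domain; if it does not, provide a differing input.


Behavior is preserved: although constant usage differs, and local variable names differ, and arithmetic usage differs, and min/max/abs usage differs, the outputs never diverge.
Spot check at x=-2, y=-4 — eval_a: t becomes -2; next ((-x) != min(6, 3)) evaluates to true; next t becomes 0; next u becomes 0; next at i=1:; next u becomes -1; next at i=2:; next u becomes -1; next at i=3:; next u becomes -1; next at i=4:; next u becomes -1; next v becomes 0; next at i=3:; next v becomes 0; next at k=0:; next v becomes -1; next at i=4:; next v becomes -1; next at k=0:; next v becomes -2; next at i=5:; next v becomes -2; next at k=0:; next v becomes -3; next at i=6:; next v becomes -3; next at k=0:; next v becomes -4; next at i=7:; next v becomes -4; next at k=0:; next v becomes -5; next at i=8:; next v becomes -5; next at k=0:; next v becomes -6; next final value -6. eval_b: t becomes -2; next ((-x) != min(6, 3)) evaluates to true; next t becomes 0; next u becomes 0; next at i=1:; next u becomes 0; next at i=2:; next u becomes 0; next at i=3:; next u becomes 0; next at i=4:; next u becomes -1; next q becomes 0; next at i=3:; next q becomes 0; next at j=0:; next q becomes -1; next at i=4:; next q becomes -1; next at j=0:; next q becomes -2; next at i=5:; next q becomes -2; next at j=0:; next q becomes -3; next at i=6:; next q becomes -3; next at j=0:; next q becomes -4; next at i=7:; next q becomes -4; next at j=0:; next q becomes -5; next at i=8:; next q becomes -5; next at j=0:; next q becomes -6; next final value -6. Both give -6.
Every one of the 36 inputs gives matching results.
verdict: equivalent


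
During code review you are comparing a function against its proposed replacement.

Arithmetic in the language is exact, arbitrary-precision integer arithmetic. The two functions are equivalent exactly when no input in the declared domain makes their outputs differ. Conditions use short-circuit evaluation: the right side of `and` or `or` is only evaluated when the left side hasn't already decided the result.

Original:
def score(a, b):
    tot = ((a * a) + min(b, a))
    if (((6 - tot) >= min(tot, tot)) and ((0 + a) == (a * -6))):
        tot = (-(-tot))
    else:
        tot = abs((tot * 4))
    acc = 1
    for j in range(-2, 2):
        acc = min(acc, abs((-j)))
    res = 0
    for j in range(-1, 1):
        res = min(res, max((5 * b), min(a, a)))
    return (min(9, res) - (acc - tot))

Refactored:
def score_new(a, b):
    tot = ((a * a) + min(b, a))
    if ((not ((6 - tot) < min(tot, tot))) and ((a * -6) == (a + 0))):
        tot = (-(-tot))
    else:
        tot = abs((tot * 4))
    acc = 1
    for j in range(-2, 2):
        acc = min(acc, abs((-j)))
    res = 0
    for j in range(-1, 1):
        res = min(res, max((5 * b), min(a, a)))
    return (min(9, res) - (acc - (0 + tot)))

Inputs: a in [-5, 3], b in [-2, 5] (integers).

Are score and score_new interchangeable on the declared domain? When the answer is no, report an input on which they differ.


This is a faithful refactor — comparison usage differs; arithmetic usage differs; boolean connective usage differs; constant usage differs, but the computed results match everywhere.
Tracing a=-1, b=1: score: tot becomes 0; next (((6 - tot) >= min(tot, tot)) and ((0 + a) == (a * -6))) evaluates to false; next tot becomes 0; next acc becomes 1; next at j=-2:; next acc becomes 1; next at j=-1:; next acc becomes 1; next at j=0:; next acc becomes 0; next at j=1:; next acc becomes 0; next res becomes 0; next at j=-1:; next res becomes 0; next at j=0:; next res becomes 0; next final value 0 | score_new: tot becomes 0; next ((not ((6 - tot) < min(tot, tot))) and ((a * -6) == (a + 0))) evaluates to false; next tot becomes 0; next acc becomes 1; next at j=-2:; next acc becomes 1; next at j=-1:; next acc becomes 1; next at j=0:; next acc becomes 0; next at j=1:; next acc becomes 0; next res becomes 0; next at j=-1:; next res becomes 0; next at j=0:; next res becomes 0; next final value 0 — matching result 0.
An exhaustive pass over the 72 declared inputs shows identical outputs.
verdict: equivalent


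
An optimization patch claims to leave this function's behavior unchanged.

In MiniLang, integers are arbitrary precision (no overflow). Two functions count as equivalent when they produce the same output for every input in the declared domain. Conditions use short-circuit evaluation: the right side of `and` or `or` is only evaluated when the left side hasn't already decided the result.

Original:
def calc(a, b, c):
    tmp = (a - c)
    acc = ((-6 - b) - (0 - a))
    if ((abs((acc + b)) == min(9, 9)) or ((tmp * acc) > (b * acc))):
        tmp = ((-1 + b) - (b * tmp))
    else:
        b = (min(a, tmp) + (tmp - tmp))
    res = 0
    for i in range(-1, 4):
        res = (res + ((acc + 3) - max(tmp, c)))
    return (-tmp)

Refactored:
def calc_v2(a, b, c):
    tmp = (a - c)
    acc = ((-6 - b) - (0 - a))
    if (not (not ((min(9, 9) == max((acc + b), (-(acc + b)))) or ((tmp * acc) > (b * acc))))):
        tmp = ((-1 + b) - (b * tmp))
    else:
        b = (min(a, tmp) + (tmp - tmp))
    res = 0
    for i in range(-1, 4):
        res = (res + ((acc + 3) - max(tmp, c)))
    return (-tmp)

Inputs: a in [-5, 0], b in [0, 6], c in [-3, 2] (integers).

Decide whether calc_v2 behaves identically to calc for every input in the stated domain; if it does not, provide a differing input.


This is a faithful refactor — arithmetic usage differs, min/max/abs usage differs, boolean connective usage differs, but the computed results match everywhere.
As a probe, take a=-4, b=1, c=-2: calc runs tmp = -2; acc = -11; ((abs((acc + b)) == min(9, 9)) or ((tmp * acc) > (b * acc))) -> true; tmp = 2; res = 0; [i=-1]; res = -10; [i=0]; res = -20; [i=1]; res = -30; [i=2]; res = -40; [i=3]; res = -50; return -2; calc_v2 runs tmp = -2; acc = -11; (not (not ((min(9, 9) == max((acc + b), (-(acc + b)))) or ((tmp * acc) > (b * acc))))) -> true; tmp = 2; res = 0; [i=-1]; res = -10; [i=0]; res = -20; [i=1]; res = -30; [i=2]; res = -40; [i=3]; res = -50; return -2; both end at -2.
Across all 252 domain points the two functions coincide.
verdict: equivalent


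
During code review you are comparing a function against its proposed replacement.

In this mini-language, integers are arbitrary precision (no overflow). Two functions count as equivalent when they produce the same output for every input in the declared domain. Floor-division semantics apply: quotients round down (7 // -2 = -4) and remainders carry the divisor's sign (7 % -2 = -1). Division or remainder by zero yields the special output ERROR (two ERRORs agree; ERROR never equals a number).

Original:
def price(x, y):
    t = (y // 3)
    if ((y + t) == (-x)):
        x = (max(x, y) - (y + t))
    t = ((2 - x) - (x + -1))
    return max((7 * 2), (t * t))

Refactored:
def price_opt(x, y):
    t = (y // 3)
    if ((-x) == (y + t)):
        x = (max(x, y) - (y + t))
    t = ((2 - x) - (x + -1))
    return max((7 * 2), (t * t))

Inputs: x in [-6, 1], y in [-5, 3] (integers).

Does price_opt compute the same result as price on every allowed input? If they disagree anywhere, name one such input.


Behavior is preserved: although same computation, different form, the outputs never diverge.
Tracing x=-2, y=-3: price: t becomes -1; next ((y + t) == (-x)) evaluates to false; next t becomes 7; next final value 49 | price_opt: t becomes -1; next ((-x) == (y + t)) evaluates to false; next t becomes 7; next final value 49 — matching result 49.
Sweeping the whole domain (72 inputs) finds no disagreement.
verdict: equivalent


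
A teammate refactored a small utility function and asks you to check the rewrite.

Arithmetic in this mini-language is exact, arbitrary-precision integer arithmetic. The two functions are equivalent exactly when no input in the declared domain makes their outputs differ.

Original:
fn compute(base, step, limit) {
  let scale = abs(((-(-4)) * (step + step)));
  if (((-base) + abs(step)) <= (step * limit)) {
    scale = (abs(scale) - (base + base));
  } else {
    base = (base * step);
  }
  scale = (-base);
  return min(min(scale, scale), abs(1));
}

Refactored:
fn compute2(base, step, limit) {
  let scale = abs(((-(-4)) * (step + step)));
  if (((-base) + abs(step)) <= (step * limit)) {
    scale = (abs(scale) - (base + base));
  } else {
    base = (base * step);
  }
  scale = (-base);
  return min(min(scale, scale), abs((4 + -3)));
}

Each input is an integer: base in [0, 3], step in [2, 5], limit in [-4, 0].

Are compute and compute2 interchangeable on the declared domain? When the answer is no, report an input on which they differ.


The two are interchangeable: arithmetic usage differs; also constant usage differs, and every declared input agrees.
One worked example (base=0, step=4, limit=-2) — compute: scale becomes 32; next (((-base) + abs(step)) <= (step * limit)) evaluates to false; next base becomes 0; next scale becomes 0; next final value 0; compute2: scale becomes 32; next (((-base) + abs(step)) <= (step * limit)) evaluates to false; next base becomes 0; next scale becomes 0; next final value 0; agreement on 0.
Across all 80 domain points the two functions coincide.
verdict: equivalent


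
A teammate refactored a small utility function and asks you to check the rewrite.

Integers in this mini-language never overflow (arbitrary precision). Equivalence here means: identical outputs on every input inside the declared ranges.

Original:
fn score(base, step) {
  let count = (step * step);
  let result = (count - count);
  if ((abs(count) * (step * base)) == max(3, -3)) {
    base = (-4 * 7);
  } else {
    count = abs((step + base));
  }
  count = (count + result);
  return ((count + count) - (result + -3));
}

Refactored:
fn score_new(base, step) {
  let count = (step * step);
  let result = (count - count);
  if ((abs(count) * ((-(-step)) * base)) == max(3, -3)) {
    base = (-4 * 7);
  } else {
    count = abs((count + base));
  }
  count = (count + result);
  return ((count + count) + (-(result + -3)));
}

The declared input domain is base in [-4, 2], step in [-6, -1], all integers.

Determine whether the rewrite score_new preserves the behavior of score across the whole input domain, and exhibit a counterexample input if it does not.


Not equivalent: base=-4, step=-6 separates them (23 vs 67).
score: count becomes 36; next result becomes 0; next ((abs(count) * (step * base)) == max(3, -3)) evaluates to false; next count becomes 10; next count becomes 10; next final value 23
score_new: count becomes 36; next result becomes 0; next ((abs(count) * ((-(-step)) * base)) == max(3, -3)) evaluates to false; next count becomes 32; next count becomes 32; next final value 67
verdict: not equivalent; witness: base=-4, step=-6


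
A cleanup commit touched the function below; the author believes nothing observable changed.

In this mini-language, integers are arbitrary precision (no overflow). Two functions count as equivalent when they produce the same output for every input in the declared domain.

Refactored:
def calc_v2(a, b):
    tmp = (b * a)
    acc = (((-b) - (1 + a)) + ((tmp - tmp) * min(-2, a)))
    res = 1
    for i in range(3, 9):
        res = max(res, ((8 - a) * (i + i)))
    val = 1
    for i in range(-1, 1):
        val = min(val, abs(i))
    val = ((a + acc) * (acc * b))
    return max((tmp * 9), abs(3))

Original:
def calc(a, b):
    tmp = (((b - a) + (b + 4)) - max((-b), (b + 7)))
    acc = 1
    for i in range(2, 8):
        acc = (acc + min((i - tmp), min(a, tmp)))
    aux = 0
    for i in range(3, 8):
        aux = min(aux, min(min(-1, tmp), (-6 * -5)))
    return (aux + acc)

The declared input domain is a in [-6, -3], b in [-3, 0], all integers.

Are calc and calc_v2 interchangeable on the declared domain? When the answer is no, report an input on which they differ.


Consider the input a=-6, b=-3.
calc: tmp := 0 | acc := 1 | iter i=2: | acc := -5 | iter i=3: | acc := -11 | iter i=4: | acc := -17 | iter i=5: | acc := -23 | iter i=6: | acc := -29 | iter i=7: | acc := -35 | aux := 0 | iter i=3: | aux := -1 | iter i=4: | aux := -1 | iter i=5: | aux := -1 | iter i=6: | aux := -1 | iter i=7: | aux := -1 | result -36
calc_v2: tmp := 18 | acc := 8 | res := 1 | iter i=3: | res := 84 | iter i=4: | res := 112 | iter i=5: | res := 140 | iter i=6: | res := 168 | iter i=7: | res := 196 | iter i=8: | res := 224 | val := 1 | iter i=-1: | val := 1 | iter i=0: | val := 0 | val := -48 | result 162
-36 and 162 differ, so these are not the same function on this domain.
verdict: not equivalent; witness: a=-6, b=-3


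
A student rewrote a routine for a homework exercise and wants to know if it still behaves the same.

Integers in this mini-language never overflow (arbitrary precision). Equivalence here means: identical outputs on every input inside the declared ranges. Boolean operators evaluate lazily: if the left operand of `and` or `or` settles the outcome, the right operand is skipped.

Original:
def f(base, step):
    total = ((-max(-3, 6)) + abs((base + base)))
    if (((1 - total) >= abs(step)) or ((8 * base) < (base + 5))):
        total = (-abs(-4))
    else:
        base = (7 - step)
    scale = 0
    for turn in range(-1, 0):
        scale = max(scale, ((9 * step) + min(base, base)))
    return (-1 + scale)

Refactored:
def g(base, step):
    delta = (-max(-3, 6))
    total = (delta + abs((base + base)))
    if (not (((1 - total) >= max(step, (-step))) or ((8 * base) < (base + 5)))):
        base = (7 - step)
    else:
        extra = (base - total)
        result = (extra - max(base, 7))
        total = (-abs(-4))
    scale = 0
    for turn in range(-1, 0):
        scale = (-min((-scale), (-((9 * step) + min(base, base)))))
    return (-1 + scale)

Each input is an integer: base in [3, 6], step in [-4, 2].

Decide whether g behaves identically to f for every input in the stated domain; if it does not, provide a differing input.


The two versions differ — the changes include local variable names differ, min/max/abs usage differs, constant usage differs, boolean connective usage differs, arithmetic usage differs, statement counts differ.
As a probe, take base=3, step=0: f runs total = 0; (((1 - total) >= abs(step)) or ((8 * base) < (base + 5))) -> true; total = -4; scale = 0; [turn=-1]; scale = 3; return 2; g runs delta = -6; total = 0; (not (((1 - total) >= max(step, (-step))) or ((8 * base) < (base + 5)))) -> false; extra = 3; result = -4; total = -4; scale = 0; [turn=-1]; scale = 3; return 2; both end at 2.
An exhaustive pass over the 28 declared inputs shows identical outputs.
verdict: equivalent


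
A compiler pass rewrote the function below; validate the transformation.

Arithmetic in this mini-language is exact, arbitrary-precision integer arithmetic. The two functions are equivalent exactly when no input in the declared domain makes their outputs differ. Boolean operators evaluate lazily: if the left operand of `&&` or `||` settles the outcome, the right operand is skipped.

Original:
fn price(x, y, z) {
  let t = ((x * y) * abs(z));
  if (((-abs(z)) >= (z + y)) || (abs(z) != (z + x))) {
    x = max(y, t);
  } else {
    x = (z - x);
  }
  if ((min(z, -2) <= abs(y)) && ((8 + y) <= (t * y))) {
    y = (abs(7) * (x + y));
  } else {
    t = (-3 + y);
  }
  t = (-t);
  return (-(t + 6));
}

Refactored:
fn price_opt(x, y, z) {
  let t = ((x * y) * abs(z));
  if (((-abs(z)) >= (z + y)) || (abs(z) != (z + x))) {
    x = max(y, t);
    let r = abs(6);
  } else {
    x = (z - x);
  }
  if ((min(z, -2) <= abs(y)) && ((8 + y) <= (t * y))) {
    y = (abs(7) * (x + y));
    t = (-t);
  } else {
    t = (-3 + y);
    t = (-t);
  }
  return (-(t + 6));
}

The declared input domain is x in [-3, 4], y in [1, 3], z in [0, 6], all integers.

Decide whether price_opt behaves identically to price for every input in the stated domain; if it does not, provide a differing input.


Comparing the listings, the differences include: min/max/abs usage differs; and statement counts differ; and local variable names differ; and constant usage differs.
One worked example (x=2, y=2, z=4) — price: t becomes 16; next (((-abs(z)) >= (z + y)) || (abs(z) != (z + x))) evaluates to true; next x becomes 16; next ((min(z, -2) <= abs(y)) && ((8 + y) <= (t * y))) evaluates to true; next y becomes 126; next t becomes -16; next final value 10; price_opt: t becomes 16; next (((-abs(z)) >= (z + y)) || (abs(z) != (z + x))) evaluates to true; next x becomes 16; next r becomes 6; next ((min(z, -2) <= abs(y)) && ((8 + y) <= (t * y))) evaluates to true; next y becomes 126; next t becomes -16; next final value 10; agreement on 10.
Checked all 168 inputs in the declared domain: the outputs agree on every one.
verdict: equivalent
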